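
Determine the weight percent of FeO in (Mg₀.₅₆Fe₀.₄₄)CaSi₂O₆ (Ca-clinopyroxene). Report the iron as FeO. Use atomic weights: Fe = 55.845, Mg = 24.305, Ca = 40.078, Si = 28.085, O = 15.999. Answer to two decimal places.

Formula mass = 230.425 g/mol.
0.44 Fe → 0.4400 mol FeO per formula unit; M(FeO) = 71.844, so FeO mass = 31.611 g.
31.611/230.425 × 100 = 13.72 wt%.

13.72 wt%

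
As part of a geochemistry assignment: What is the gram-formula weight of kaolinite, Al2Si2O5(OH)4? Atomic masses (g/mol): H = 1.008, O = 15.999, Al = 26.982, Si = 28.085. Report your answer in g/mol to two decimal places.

258.16 g/mol

M = 2*26.982 + 2*28.085 + 9*15.999 + 4*1.008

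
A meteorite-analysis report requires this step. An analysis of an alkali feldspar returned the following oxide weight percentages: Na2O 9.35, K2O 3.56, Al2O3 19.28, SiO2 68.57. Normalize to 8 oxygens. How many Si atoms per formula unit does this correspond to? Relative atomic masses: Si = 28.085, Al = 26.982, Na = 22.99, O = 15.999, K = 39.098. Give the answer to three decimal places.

9.35 wt% Na2O ÷ 61.979 g/mol = 0.15086 mol, giving 0.30172 Na and 0.15086 O.
3.56 wt% K2O ÷ 94.195 g/mol = 0.03779 mol, giving 0.07558 K and 0.03779 O.
19.28 wt% Al2O3 ÷ 101.961 g/mol = 0.18909 mol, giving 0.37818 Al and 0.56727 O.
68.57 wt% SiO2 ÷ 60.083 g/mol = 1.14125 mol, giving 1.14125 Si and 2.28250 O.
Oxygen sums to 3.03842; scaling by 8/3.03842 = 2.63295 puts the formula on 8 O.
Si: 1.14125 × 2.63295 = 3.005 atoms per formula unit.

3.005 Si apfu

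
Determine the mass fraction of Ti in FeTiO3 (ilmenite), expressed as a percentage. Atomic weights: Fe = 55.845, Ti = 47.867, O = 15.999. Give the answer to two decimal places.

31.55 weight percent

Formula mass = 1×55.845 + 1×47.867 + 3×15.999 = 151.709 g/mol, of which 47.867 g is Ti.
So Ti makes up 47.867/151.709 = 0.3155 of the mass, i.e. 31.55%.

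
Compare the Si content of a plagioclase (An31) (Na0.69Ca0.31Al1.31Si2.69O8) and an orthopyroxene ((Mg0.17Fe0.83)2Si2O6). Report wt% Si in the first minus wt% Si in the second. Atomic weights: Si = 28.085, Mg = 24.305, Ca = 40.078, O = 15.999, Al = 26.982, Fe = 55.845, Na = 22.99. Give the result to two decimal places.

First mineral: 75.549 g Si in 267.174 g formula = 28.28 wt% Si.
Second mineral: 56.170 g Si in 253.130 g formula = 22.19 wt% Si.
28.28% − 22.19% gives a difference of 6.09 percentage points.

6.09 percentage points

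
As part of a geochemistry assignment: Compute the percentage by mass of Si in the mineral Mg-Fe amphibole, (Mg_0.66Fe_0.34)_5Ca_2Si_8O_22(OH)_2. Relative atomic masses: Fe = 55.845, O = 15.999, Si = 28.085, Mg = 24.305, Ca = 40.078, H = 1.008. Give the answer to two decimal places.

25.95 wt%

Molar mass of (Mg_0.66Fe_0.34)_5Ca_2Si_8O_22(OH)_2: 3.30*24.305 + 1.70*55.845 + 2*40.078 + 8*28.085 + 24*15.999 + 2*1.008 = 865.971 g/mol.
Mass of Si per formula unit: 8 × 28.085 = 224.680 g.
Weight fraction Si = 224.680 / 865.971 = 0.2595.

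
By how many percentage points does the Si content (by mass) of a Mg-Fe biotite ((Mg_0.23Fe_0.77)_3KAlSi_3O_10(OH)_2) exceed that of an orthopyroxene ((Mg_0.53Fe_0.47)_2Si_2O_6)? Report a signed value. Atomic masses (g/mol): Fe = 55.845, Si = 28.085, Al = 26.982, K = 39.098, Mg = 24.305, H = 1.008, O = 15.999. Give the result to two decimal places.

-7.19 percentage points

M((Mg_0.23Fe_0.77)_3KAlSi_3O_10(OH)_2) = 490.111 g/mol, so wt% Si = 84.255/490.111 × 100 = 17.19%.
M((Mg_0.53Fe_0.47)_2Si_2O_6) = 230.422 g/mol, so wt% Si = 56.170/230.422 × 100 = 24.38%.
17.19 − 24.38 = -7.19 pp.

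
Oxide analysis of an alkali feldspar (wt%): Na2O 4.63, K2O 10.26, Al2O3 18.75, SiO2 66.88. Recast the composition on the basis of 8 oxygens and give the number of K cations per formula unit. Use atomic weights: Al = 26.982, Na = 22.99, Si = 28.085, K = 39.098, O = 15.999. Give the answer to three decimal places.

0.588 K apfu

Na2O: 4.63/61.979 = 0.07470 mol → 0.14940 mol Na, 0.07470 mol O.
K2O: 10.26/94.195 = 0.10892 mol → 0.21784 mol K, 0.10892 mol O.
Al2O3: 18.75/101.961 = 0.18389 mol → 0.36778 mol Al, 0.55167 mol O.
SiO2: 66.88/60.083 = 1.11313 mol → 1.11313 mol Si, 2.22626 mol O.
Total oxygen = 2.96155 mol. Normalization factor = 8/2.96155 = 2.70129.
K per 8 O = 0.21784 × 2.70129 = 0.588.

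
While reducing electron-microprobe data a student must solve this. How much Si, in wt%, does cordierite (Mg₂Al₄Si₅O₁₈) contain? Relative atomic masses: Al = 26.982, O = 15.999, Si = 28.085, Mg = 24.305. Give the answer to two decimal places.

M(Mg₂Al₄Si₅O₁₈) = 584.945 g/mol.
Si contributes 5 × 28.085 = 140.425 g per mole.
140.425/584.945 = 0.2401 → 24.01%.

24.01 wt%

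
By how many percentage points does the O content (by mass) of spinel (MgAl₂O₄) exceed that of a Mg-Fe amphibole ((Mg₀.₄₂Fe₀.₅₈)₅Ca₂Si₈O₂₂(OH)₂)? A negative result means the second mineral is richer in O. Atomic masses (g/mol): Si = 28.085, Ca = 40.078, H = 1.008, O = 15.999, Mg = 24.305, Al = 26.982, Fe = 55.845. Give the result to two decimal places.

2.50 percentage points

O in MgAl₂O₄: molar mass 142.265 g/mol; 4×15.999 = 63.996 g → 44.98 wt%.
O in (Mg₀.₄₂Fe₀.₅₈)₅Ca₂Si₈O₂₂(OH)₂: molar mass 903.819 g/mol; 24×15.999 = 383.976 g → 42.48 wt%.
Difference = 44.98 − 42.48 = 2.50 percentage points.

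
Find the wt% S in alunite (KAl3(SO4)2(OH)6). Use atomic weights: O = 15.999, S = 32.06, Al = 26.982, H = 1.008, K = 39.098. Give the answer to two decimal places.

Formula mass = 1·39.098 + 3·26.982 + 2·32.06 + 14·15.999 + 6·1.008 = 414.198 g/mol, of which 64.120 g is S.
So S makes up 64.120/414.198 = 0.1548 of the mass, i.e. 15.48%.

15.48 weight percent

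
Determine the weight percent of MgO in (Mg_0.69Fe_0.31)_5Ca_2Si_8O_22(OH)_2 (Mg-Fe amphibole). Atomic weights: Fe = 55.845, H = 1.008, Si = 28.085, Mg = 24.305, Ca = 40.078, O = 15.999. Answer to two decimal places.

16.15 wt%

Molar mass of (Mg_0.69Fe_0.31)_5Ca_2Si_8O_22(OH)_2 = 3.45*24.305 + 1.55*55.845 + 2*40.078 + 8*28.085 + 24*15.999 + 2*1.008 = 861.240 g/mol.
Each formula unit contains 3.45 Mg, equivalent to 3.45/1 = 3.4500 mol MgO.
M(MgO) = 1×24.305 + 1×15.999 = 40.304 g/mol.
Mass of MgO per formula unit = 3.4500 × 40.304 = 139.049 g.
MgO wt% = 139.049 / 861.240 × 100 = 16.15%.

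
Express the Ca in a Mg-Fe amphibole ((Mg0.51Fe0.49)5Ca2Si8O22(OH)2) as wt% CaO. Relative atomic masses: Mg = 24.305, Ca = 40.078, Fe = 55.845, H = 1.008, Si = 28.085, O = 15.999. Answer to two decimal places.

12.61 wt%

Molar mass of (Mg0.51Fe0.49)5Ca2Si8O22(OH)2 = 2.55·24.305 + 2.45·55.845 + 2·40.078 + 8·28.085 + 24·15.999 + 2·1.008 = 889.626 g/mol.
Each formula unit contains 2 Ca, equivalent to 2/1 = 2.0000 mol CaO.
M(CaO) = 1×40.078 + 1×15.999 = 56.077 g/mol.
Mass of CaO per formula unit = 2.0000 × 56.077 = 112.154 g.
CaO wt% = 112.154 / 889.626 × 100 = 12.61%.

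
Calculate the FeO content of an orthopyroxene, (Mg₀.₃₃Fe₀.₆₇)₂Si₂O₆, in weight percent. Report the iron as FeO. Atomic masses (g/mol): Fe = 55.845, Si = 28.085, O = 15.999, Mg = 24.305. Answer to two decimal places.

39.61 wt%

M((Mg₀.₃₃Fe₀.₆₇)₂Si₂O₆) = 243.038 g/mol; M(FeO) = 71.844 g/mol.
Moles FeO per formula unit = 1.34 Fe ÷ 1 = 1.3400.
FeO fraction = (1.3400 × 71.844) / 243.038 = 96.271/243.038 = 0.3961.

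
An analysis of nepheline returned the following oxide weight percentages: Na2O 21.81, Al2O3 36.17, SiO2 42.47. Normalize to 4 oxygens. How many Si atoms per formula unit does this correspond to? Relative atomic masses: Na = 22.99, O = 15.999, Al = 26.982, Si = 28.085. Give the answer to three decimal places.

0.999 Si apfu

Na2O (M=61.979): mol = 0.35189; Na = 0.70378, O = 0.35189.
Al2O3 (M=101.961): mol = 0.35474; Al = 0.70948, O = 1.06422.
SiO2 (M=60.083): mol = 0.70686; Si = 0.70686, O = 1.41372.
ΣO = 2.82983; factor = 4/ΣO = 1.41351.
Si apfu = 0.70686 × 1.41351 = 0.999.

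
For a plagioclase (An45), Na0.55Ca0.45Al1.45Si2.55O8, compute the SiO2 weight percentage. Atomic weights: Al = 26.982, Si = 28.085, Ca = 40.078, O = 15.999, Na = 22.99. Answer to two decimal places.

Molar mass of Na0.55Ca0.45Al1.45Si2.55O8 = 0.55×22.99 + 0.45×40.078 + 1.45×26.982 + 2.55×28.085 + 8×15.999 = 269.412 g/mol.
Each formula unit contains 2.55 Si, equivalent to 2.55/1 = 2.5500 mol SiO2.
M(SiO2) = 1×28.085 + 2×15.999 = 60.083 g/mol.
Mass of SiO2 per formula unit = 2.5500 × 60.083 = 153.212 g.
SiO2 wt% = 153.212 / 269.412 × 100 = 56.87%.

56.87 wt%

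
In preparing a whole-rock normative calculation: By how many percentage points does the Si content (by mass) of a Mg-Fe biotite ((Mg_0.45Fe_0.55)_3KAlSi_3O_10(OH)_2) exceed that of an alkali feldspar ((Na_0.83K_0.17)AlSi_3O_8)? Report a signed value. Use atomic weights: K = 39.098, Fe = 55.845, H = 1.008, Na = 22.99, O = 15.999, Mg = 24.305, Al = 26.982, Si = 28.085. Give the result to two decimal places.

M((Mg_0.45Fe_0.55)_3KAlSi_3O_10(OH)_2) = 469.295 g/mol, so wt% Si = 84.255/469.295 × 100 = 17.95%.
M((Na_0.83K_0.17)AlSi_3O_8) = 264.957 g/mol, so wt% Si = 84.255/264.957 × 100 = 31.80%.
17.95 − 31.80 = -13.85 pp.

-13.85 percentage points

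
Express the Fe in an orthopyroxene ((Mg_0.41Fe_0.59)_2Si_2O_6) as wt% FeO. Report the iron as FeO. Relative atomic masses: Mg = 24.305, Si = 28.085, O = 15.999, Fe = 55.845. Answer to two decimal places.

Molar mass of (Mg_0.41Fe_0.59)_2Si_2O_6 = 0.82×24.305 + 1.18×55.845 + 2×28.085 + 6×15.999 = 237.991 g/mol.
Each formula unit contains 1.18 Fe, equivalent to 1.18/1 = 1.1800 mol FeO.
M(FeO) = 1×55.845 + 1×15.999 = 71.844 g/mol.
Mass of FeO per formula unit = 1.1800 × 71.844 = 84.776 g.
FeO wt% = 84.776 / 237.991 × 100 = 35.62%.

35.62 wt%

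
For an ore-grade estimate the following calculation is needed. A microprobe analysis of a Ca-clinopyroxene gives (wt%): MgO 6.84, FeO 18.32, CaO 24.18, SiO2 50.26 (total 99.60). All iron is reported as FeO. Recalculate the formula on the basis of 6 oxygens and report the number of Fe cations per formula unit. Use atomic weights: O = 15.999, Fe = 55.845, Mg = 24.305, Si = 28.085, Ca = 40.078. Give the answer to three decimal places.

MgO: 6.84/40.304 = 0.16971 mol → 0.16971 mol Mg, 0.16971 mol O.
FeO: 18.32/71.844 = 0.25500 mol → 0.25500 mol Fe, 0.25500 mol O.
CaO: 24.18/56.077 = 0.43119 mol → 0.43119 mol Ca, 0.43119 mol O.
SiO2: 50.26/60.083 = 0.83651 mol → 0.83651 mol Si, 1.67302 mol O.
Total oxygen = 2.52892 mol. Normalization factor = 6/2.52892 = 2.37255.
Fe per 6 O = 0.25500 × 2.37255 = 0.605.

0.605 Fe apfu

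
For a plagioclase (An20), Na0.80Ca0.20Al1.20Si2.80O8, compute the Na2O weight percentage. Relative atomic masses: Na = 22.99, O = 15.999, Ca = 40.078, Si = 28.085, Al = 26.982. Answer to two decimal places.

9.34 wt%

M(Na0.80Ca0.20Al1.20Si2.80O8) = 265.416 g/mol; M(Na2O) = 61.979 g/mol.
Moles Na2O per formula unit = 0.80 Na ÷ 2 = 0.4000.
Na2O fraction = (0.4000 × 61.979) / 265.416 = 24.792/265.416 = 0.0934.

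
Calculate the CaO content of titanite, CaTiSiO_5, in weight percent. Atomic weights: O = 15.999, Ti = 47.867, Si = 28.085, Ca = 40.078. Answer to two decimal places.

Formula mass = 196.025 g/mol.
1 Ca → 1.0000 mol CaO per formula unit; M(CaO) = 56.077, so CaO mass = 56.077 g.
56.077/196.025 × 100 = 28.61 wt%.

28.61 wt%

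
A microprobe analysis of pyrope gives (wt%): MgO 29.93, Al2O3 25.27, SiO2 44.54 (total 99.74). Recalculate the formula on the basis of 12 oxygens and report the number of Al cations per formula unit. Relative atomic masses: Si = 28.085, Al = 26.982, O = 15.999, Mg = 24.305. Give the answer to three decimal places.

2.004 Al apfu

29.93 wt% MgO ÷ 40.304 g/mol = 0.74261 mol, giving 0.74261 Mg and 0.74261 O.
25.27 wt% Al2O3 ÷ 101.961 g/mol = 0.24784 mol, giving 0.49568 Al and 0.74352 O.
44.54 wt% SiO2 ÷ 60.083 g/mol = 0.74131 mol, giving 0.74131 Si and 1.48262 O.
Oxygen sums to 2.96875; scaling by 12/2.96875 = 4.04211 puts the formula on 12 O.
Al: 0.49568 × 4.04211 = 2.004 atoms per formula unit.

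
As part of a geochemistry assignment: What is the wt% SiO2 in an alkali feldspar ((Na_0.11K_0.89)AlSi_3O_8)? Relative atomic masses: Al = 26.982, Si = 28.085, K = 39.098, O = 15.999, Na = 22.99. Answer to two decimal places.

65.18 wt%

Formula mass = 276.555 g/mol.
3 Si → 3.0000 mol SiO2 per formula unit; M(SiO2) = 60.083, so SiO2 mass = 180.249 g.
180.249/276.555 × 100 = 65.18 wt%.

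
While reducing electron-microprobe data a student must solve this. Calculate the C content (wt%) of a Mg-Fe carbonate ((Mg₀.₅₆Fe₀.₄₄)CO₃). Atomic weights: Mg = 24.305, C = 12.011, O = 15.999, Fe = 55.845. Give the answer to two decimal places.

12.23 wt%

M((Mg₀.₅₆Fe₀.₄₄)CO₃) = 98.191 g/mol.
C contributes 1 × 12.011 = 12.011 g per mole.
12.011/98.191 = 0.1223 → 12.23%.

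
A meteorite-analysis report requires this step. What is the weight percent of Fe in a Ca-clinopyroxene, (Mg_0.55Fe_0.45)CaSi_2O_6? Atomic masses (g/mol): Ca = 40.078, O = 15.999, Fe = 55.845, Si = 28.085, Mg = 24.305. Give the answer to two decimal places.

M((Mg_0.55Fe_0.45)CaSi_2O_6) = 230.740 g/mol.
Fe contributes 0.45 × 55.845 = 25.130 g per mole.
25.130/230.740 = 0.1089 → 10.89%.

10.89 weight percent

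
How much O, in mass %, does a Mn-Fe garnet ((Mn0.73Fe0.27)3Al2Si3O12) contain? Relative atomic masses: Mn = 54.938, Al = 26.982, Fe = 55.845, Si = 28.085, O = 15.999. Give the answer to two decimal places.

Molar mass of (Mn0.73Fe0.27)3Al2Si3O12: 2.19·54.938 + 0.81·55.845 + 2·26.982 + 3·28.085 + 12·15.999 = 495.756 g/mol.
Mass of O per formula unit: 12 × 15.999 = 191.988 g.
Weight fraction O = 191.988 / 495.756 = 0.3873.

38.73 mass %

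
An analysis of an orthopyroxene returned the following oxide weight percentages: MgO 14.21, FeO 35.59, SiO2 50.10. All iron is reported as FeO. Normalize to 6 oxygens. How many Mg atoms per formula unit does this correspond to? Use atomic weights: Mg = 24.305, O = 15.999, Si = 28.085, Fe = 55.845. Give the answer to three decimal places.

0.841 Mg apfu

MgO: 14.21/40.304 = 0.35257 mol → 0.35257 mol Mg, 0.35257 mol O.
FeO: 35.59/71.844 = 0.49538 mol → 0.49538 mol Fe, 0.49538 mol O.
SiO2: 50.10/60.083 = 0.83385 mol → 0.83385 mol Si, 1.66770 mol O.
Total oxygen = 2.51565 mol. Normalization factor = 6/2.51565 = 2.38507.
Mg per 6 O = 0.35257 × 2.38507 = 0.841.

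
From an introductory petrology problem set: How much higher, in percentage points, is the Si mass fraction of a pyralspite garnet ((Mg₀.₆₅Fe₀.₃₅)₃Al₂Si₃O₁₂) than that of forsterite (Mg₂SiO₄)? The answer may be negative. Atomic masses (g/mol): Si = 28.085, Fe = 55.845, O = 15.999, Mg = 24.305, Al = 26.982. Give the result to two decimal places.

First mineral: 84.255 g Si in 436.239 g formula = 19.31 wt% Si.
Second mineral: 28.085 g Si in 140.691 g formula = 19.96 wt% Si.
19.31% − 19.96% gives a difference of -0.65 percentage points.

-0.65 percentage points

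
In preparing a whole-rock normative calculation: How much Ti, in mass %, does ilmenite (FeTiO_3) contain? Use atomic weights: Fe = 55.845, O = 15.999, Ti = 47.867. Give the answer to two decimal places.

Molar mass of FeTiO_3: 1*55.845 + 1*47.867 + 3*15.999 = 151.709 g/mol.
Mass of Ti per formula unit: 1 × 47.867 = 47.867 g.
Weight fraction Ti = 47.867 / 151.709 = 0.3155.

31.55 mass %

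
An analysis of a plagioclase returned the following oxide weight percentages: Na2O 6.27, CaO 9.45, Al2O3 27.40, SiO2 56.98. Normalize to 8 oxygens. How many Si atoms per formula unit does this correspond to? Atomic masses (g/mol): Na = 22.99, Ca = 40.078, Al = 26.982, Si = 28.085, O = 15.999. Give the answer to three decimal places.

Na2O (M=61.979): mol = 0.10116; Na = 0.20232, O = 0.10116.
CaO (M=56.077): mol = 0.16852; Ca = 0.16852, O = 0.16852.
Al2O3 (M=101.961): mol = 0.26873; Al = 0.53746, O = 0.80619.
SiO2 (M=60.083): mol = 0.94835; Si = 0.94835, O = 1.89670.
ΣO = 2.97257; factor = 8/ΣO = 2.69127.
Si apfu = 0.94835 × 2.69127 = 2.552.

2.552 Si apfu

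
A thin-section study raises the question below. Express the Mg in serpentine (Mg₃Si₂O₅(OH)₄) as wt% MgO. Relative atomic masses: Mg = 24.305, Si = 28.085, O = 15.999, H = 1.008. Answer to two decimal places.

Formula mass = 277.108 g/mol.
3 Mg → 3.0000 mol MgO per formula unit; M(MgO) = 40.304, so MgO mass = 120.912 g.
120.912/277.108 × 100 = 43.63 wt%.

43.63 wt%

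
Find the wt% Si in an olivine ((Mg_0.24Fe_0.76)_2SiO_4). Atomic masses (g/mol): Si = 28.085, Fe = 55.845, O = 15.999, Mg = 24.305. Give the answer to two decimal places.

14.89 wt%

Formula mass = 0.48×24.305 + 1.52×55.845 + 1×28.085 + 4×15.999 = 188.632 g/mol, of which 28.085 g is Si.
So Si makes up 28.085/188.632 = 0.1489 of the mass, i.e. 14.89%.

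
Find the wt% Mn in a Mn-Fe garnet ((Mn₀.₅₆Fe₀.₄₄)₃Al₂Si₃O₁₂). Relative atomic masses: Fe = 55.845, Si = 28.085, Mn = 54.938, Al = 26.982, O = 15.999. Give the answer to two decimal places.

18.60 mass %

Molar mass of (Mn₀.₅₆Fe₀.₄₄)₃Al₂Si₃O₁₂: 1.68×54.938 + 1.32×55.845 + 2×26.982 + 3×28.085 + 12×15.999 = 496.218 g/mol.
Mass of Mn per formula unit: 1.68 × 54.938 = 92.296 g.
Weight fraction Mn = 92.296 / 496.218 = 0.1860.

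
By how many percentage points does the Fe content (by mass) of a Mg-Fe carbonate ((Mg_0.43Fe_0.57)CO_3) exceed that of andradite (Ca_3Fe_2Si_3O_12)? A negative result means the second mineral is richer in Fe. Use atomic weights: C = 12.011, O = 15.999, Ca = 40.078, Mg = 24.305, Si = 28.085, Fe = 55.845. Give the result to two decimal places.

9.14 percentage points

First mineral: 31.832 g Fe in 102.291 g formula = 31.12 wt% Fe.
Second mineral: 111.690 g Fe in 508.167 g formula = 21.98 wt% Fe.
31.12% − 21.98% gives a difference of 9.14 percentage points.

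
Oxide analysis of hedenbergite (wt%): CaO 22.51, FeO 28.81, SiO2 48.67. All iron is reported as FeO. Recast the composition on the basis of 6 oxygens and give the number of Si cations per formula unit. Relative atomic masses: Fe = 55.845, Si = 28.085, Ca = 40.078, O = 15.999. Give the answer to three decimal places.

2.006 Si apfu

22.51 wt% CaO ÷ 56.077 g/mol = 0.40141 mol, giving 0.40141 Ca and 0.40141 O.
28.81 wt% FeO ÷ 71.844 g/mol = 0.40101 mol, giving 0.40101 Fe and 0.40101 O.
48.67 wt% SiO2 ÷ 60.083 g/mol = 0.81005 mol, giving 0.81005 Si and 1.62010 O.
Oxygen sums to 2.42252; scaling by 6/2.42252 = 2.47676 puts the formula on 6 O.
Si: 0.81005 × 2.47676 = 2.006 atoms per formula unit.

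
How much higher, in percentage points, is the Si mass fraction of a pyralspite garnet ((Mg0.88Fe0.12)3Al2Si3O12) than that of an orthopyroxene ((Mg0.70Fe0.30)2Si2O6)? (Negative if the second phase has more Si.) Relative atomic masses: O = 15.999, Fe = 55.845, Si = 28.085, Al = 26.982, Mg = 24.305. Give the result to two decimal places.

Si in (Mg0.88Fe0.12)3Al2Si3O12: molar mass 414.476 g/mol; 3×28.085 = 84.255 g → 20.33 wt%.
Si in (Mg0.70Fe0.30)2Si2O6: molar mass 219.698 g/mol; 2×28.085 = 56.170 g → 25.57 wt%.
Difference = 20.33 − 25.57 = -5.24 percentage points.

-5.24 percentage points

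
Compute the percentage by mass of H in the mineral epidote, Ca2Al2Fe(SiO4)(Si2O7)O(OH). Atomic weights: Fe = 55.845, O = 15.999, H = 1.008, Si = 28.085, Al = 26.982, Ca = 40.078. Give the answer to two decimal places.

Formula mass = 2*40.078 + 2*26.982 + 1*55.845 + 3*28.085 + 13*15.999 + 1*1.008 = 483.215 g/mol, of which 1.008 g is H.
So H makes up 1.008/483.215 = 0.0021 of the mass, i.e. 0.21%.

0.21 mass %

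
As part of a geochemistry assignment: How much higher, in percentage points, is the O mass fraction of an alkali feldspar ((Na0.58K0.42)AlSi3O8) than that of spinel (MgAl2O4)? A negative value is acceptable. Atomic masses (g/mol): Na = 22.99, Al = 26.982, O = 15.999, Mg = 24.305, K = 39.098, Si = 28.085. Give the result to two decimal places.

2.60 percentage points

O in (Na0.58K0.42)AlSi3O8: molar mass 268.984 g/mol; 8×15.999 = 127.992 g → 47.58 wt%.
O in MgAl2O4: molar mass 142.265 g/mol; 4×15.999 = 63.996 g → 44.98 wt%.
Difference = 47.58 − 44.98 = 2.60 percentage points.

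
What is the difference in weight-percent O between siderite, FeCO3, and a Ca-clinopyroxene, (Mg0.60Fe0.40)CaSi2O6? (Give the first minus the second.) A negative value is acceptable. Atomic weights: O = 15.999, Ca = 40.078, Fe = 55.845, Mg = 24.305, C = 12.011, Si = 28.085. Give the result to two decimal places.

-0.46 percentage points

First mineral: 47.997 g O in 115.853 g formula = 41.43 wt% O.
Second mineral: 95.994 g O in 229.163 g formula = 41.89 wt% O.
41.43% − 41.89% gives a difference of -0.46 percentage points.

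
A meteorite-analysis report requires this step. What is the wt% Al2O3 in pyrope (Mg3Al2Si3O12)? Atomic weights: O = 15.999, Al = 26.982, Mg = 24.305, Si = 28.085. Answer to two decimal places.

25.29 wt%

Formula mass = 403.122 g/mol.
2 Al → 1.0000 mol Al2O3 per formula unit; M(Al2O3) = 101.961, so Al2O3 mass = 101.961 g.
101.961/403.122 × 100 = 25.29 wt%.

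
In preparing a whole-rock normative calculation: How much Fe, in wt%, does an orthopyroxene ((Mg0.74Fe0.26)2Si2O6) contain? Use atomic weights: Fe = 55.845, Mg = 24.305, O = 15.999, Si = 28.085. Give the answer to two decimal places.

13.37 wt%

Formula mass = 1.48·24.305 + 0.52·55.845 + 2·28.085 + 6·15.999 = 217.175 g/mol, of which 29.039 g is Fe.
So Fe makes up 29.039/217.175 = 0.1337 of the mass, i.e. 13.37%.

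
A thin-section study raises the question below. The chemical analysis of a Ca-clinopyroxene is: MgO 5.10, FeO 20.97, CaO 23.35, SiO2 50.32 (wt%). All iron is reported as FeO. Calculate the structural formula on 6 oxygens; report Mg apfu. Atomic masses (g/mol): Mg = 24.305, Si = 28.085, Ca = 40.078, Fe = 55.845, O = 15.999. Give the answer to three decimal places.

0.303 Mg apfu

MgO (M=40.304): mol = 0.12654; Mg = 0.12654, O = 0.12654.
FeO (M=71.844): mol = 0.29188; Fe = 0.29188, O = 0.29188.
CaO (M=56.077): mol = 0.41639; Ca = 0.41639, O = 0.41639.
SiO2 (M=60.083): mol = 0.83751; Si = 0.83751, O = 1.67502.
ΣO = 2.50983; factor = 6/ΣO = 2.39060.
Mg apfu = 0.12654 × 2.39060 = 0.303.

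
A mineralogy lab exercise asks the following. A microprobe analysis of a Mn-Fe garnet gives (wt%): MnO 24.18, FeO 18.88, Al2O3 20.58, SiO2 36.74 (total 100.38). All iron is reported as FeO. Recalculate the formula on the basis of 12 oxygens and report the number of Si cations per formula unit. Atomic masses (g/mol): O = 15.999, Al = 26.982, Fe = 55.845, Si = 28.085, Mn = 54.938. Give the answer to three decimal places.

3.017 Si apfu

MnO (M=70.937): mol = 0.34087; Mn = 0.34087, O = 0.34087.
FeO (M=71.844): mol = 0.26279; Fe = 0.26279, O = 0.26279.
Al2O3 (M=101.961): mol = 0.20184; Al = 0.40368, O = 0.60552.
SiO2 (M=60.083): mol = 0.61149; Si = 0.61149, O = 1.22298.
ΣO = 2.43216; factor = 12/ΣO = 4.93389.
Si apfu = 0.61149 × 4.93389 = 3.017.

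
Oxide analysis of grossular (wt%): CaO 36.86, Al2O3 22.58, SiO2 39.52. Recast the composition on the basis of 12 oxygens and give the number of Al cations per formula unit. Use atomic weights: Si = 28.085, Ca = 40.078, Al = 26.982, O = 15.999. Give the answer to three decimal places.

2.015 Al apfu

CaO: 36.86/56.077 = 0.65731 mol → 0.65731 mol Ca, 0.65731 mol O.
Al2O3: 22.58/101.961 = 0.22146 mol → 0.44292 mol Al, 0.66438 mol O.
SiO2: 39.52/60.083 = 0.65776 mol → 0.65776 mol Si, 1.31552 mol O.
Total oxygen = 2.63721 mol. Normalization factor = 12/2.63721 = 4.55026.
Al per 12 O = 0.44292 × 4.55026 = 2.015.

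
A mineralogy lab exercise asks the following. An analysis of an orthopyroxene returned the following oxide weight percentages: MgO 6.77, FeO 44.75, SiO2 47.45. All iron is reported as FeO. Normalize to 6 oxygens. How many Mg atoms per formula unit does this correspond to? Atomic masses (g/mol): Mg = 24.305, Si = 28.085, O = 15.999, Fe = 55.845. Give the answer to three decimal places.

MgO (M=40.304): mol = 0.16797; Mg = 0.16797, O = 0.16797.
FeO (M=71.844): mol = 0.62288; Fe = 0.62288, O = 0.62288.
SiO2 (M=60.083): mol = 0.78974; Si = 0.78974, O = 1.57948.
ΣO = 2.37033; factor = 6/ΣO = 2.53129.
Mg apfu = 0.16797 × 2.53129 = 0.425.

0.425 Mg apfu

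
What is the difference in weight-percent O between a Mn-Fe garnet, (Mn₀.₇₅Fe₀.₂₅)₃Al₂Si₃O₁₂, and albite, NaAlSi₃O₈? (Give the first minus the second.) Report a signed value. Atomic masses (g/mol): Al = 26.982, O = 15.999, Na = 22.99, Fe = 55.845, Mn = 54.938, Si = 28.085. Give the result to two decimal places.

-10.08 percentage points

First mineral: 191.988 g O in 495.701 g formula = 38.73 wt% O.
Second mineral: 127.992 g O in 262.219 g formula = 48.81 wt% O.
38.73% − 48.81% gives a difference of -10.08 percentage points.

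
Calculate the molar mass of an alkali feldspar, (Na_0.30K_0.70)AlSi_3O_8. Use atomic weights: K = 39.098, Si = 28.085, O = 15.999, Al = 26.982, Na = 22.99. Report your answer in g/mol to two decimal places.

273.49 g/mol

M = 0.30(22.99) + 0.70(39.098) + 1(26.982) + 3(28.085) + 8(15.999)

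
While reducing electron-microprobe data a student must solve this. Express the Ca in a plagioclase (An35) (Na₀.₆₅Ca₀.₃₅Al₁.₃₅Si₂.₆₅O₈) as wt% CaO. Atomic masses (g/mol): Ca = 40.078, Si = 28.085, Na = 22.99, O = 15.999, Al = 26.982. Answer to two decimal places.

Molar mass of Na₀.₆₅Ca₀.₃₅Al₁.₃₅Si₂.₆₅O₈ = 0.65*22.99 + 0.35*40.078 + 1.35*26.982 + 2.65*28.085 + 8*15.999 = 267.814 g/mol.
Each formula unit contains 0.35 Ca, equivalent to 0.35/1 = 0.3500 mol CaO.
M(CaO) = 1×40.078 + 1×15.999 = 56.077 g/mol.
Mass of CaO per formula unit = 0.3500 × 56.077 = 19.627 g.
CaO wt% = 19.627 / 267.814 × 100 = 7.33%.

7.33 wt%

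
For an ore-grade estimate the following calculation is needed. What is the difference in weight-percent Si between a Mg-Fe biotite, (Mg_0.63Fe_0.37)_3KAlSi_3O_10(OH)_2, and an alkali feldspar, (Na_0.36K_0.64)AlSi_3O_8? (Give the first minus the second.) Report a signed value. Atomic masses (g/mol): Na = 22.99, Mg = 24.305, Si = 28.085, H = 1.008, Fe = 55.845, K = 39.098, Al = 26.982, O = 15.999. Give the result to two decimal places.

-12.29 percentage points

Si in (Mg_0.63Fe_0.37)_3KAlSi_3O_10(OH)_2: molar mass 452.263 g/mol; 3×28.085 = 84.255 g → 18.63 wt%.
Si in (Na_0.36K_0.64)AlSi_3O_8: molar mass 272.528 g/mol; 3×28.085 = 84.255 g → 30.92 wt%.
Difference = 18.63 − 30.92 = -12.29 percentage points.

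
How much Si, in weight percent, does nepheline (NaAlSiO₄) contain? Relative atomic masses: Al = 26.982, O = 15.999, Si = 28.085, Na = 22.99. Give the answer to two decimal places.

19.77 weight percent

Formula mass = 1*22.99 + 1*26.982 + 1*28.085 + 4*15.999 = 142.053 g/mol, of which 28.085 g is Si.
So Si makes up 28.085/142.053 = 0.1977 of the mass, i.e. 19.77%.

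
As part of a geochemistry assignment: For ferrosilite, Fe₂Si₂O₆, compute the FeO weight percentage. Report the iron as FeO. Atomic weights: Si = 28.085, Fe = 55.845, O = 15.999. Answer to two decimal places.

54.46 wt%

Molar mass of Fe₂Si₂O₆ = 2*55.845 + 2*28.085 + 6*15.999 = 263.854 g/mol.
Each formula unit contains 2 Fe, equivalent to 2/1 = 2.0000 mol FeO.
M(FeO) = 1×55.845 + 1×15.999 = 71.844 g/mol.
Mass of FeO per formula unit = 2.0000 × 71.844 = 143.688 g.
FeO wt% = 143.688 / 263.854 × 100 = 54.46%.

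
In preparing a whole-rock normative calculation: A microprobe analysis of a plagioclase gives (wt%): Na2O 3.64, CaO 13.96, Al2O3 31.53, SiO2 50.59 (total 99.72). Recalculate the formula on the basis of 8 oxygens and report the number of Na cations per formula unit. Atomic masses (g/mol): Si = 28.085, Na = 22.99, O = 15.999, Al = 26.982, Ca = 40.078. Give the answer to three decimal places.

3.64 wt% Na2O ÷ 61.979 g/mol = 0.05873 mol, giving 0.11746 Na and 0.05873 O.
13.96 wt% CaO ÷ 56.077 g/mol = 0.24894 mol, giving 0.24894 Ca and 0.24894 O.
31.53 wt% Al2O3 ÷ 101.961 g/mol = 0.30924 mol, giving 0.61848 Al and 0.92772 O.
50.59 wt% SiO2 ÷ 60.083 g/mol = 0.84200 mol, giving 0.84200 Si and 1.68400 O.
Oxygen sums to 2.91939; scaling by 8/2.91939 = 2.74030 puts the formula on 8 O.
Na: 0.11746 × 2.74030 = 0.322 atoms per formula unit.

0.322 Na apfu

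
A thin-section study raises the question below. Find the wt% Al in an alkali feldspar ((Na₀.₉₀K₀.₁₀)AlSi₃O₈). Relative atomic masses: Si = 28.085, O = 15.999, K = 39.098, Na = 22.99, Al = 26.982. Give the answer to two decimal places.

Formula mass = 0.90*22.99 + 0.10*39.098 + 1*26.982 + 3*28.085 + 8*15.999 = 263.830 g/mol, of which 26.982 g is Al.
So Al makes up 26.982/263.830 = 0.1023 of the mass, i.e. 10.23%.

10.23 mass %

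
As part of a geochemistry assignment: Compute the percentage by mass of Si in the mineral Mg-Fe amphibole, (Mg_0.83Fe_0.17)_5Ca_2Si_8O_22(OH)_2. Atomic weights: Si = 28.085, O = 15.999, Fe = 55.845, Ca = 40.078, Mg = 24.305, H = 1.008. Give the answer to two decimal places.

M((Mg_0.83Fe_0.17)_5Ca_2Si_8O_22(OH)_2) = 839.162 g/mol.
Si contributes 8 × 28.085 = 224.680 g per mole.
224.680/839.162 = 0.2677 → 26.77%.

26.77 weight percent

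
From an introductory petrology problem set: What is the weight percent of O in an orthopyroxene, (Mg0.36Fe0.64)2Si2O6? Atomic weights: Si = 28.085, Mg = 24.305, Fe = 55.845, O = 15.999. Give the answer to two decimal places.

39.81 weight percent

M((Mg0.36Fe0.64)2Si2O6) = 241.145 g/mol.
O contributes 6 × 15.999 = 95.994 g per mole.
95.994/241.145 = 0.3981 → 39.81%.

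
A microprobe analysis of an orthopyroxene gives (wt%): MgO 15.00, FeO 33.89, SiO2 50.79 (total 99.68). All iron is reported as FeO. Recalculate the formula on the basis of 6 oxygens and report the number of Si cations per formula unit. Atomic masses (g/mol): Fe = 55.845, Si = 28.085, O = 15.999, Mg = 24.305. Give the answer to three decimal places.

15.00 wt% MgO ÷ 40.304 g/mol = 0.37217 mol, giving 0.37217 Mg and 0.37217 O.
33.89 wt% FeO ÷ 71.844 g/mol = 0.47172 mol, giving 0.47172 Fe and 0.47172 O.
50.79 wt% SiO2 ÷ 60.083 g/mol = 0.84533 mol, giving 0.84533 Si and 1.69066 O.
Oxygen sums to 2.53455; scaling by 6/2.53455 = 2.36728 puts the formula on 6 O.
Si: 0.84533 × 2.36728 = 2.001 atoms per formula unit.

2.001 Si apfu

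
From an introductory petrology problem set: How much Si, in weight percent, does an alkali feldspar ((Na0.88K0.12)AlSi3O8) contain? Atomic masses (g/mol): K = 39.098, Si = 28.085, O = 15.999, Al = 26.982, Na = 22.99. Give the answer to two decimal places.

31.90 weight percent

Formula mass = 0.88*22.99 + 0.12*39.098 + 1*26.982 + 3*28.085 + 8*15.999 = 264.152 g/mol, of which 84.255 g is Si.
So Si makes up 84.255/264.152 = 0.3190 of the mass, i.e. 31.90%.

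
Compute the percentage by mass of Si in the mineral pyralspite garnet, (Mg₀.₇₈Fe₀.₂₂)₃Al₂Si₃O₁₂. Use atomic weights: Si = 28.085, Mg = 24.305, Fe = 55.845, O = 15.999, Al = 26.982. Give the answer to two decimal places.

19.87 wt%

Formula mass = 2.34*24.305 + 0.66*55.845 + 2*26.982 + 3*28.085 + 12*15.999 = 423.938 g/mol, of which 84.255 g is Si.
So Si makes up 84.255/423.938 = 0.1987 of the mass, i.e. 19.87%.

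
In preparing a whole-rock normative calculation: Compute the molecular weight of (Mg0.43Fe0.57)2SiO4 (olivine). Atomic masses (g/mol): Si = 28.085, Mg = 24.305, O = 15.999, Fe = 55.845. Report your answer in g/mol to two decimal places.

M = 0.86×24.305 + 1.14×55.845 + 1×28.085 + 4×15.999

176.65 g/mol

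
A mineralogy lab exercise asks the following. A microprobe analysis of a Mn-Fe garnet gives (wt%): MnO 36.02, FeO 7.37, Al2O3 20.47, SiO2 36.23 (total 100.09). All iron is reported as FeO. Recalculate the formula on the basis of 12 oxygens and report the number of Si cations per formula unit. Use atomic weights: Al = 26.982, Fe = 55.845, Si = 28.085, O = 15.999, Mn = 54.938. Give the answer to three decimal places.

2.992 Si apfu

MnO (M=70.937): mol = 0.50777; Mn = 0.50777, O = 0.50777.
FeO (M=71.844): mol = 0.10258; Fe = 0.10258, O = 0.10258.
Al2O3 (M=101.961): mol = 0.20076; Al = 0.40152, O = 0.60228.
SiO2 (M=60.083): mol = 0.60300; Si = 0.60300, O = 1.20600.
ΣO = 2.41863; factor = 12/ΣO = 4.96149.
Si apfu = 0.60300 × 4.96149 = 2.992.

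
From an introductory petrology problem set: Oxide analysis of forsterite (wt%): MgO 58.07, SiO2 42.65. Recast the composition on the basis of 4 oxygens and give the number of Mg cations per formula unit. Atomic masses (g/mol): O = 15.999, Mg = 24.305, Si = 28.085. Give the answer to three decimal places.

58.07 wt% MgO ÷ 40.304 g/mol = 1.44080 mol, giving 1.44080 Mg and 1.44080 O.
42.65 wt% SiO2 ÷ 60.083 g/mol = 0.70985 mol, giving 0.70985 Si and 1.41970 O.
Oxygen sums to 2.86050; scaling by 4/2.86050 = 1.39836 puts the formula on 4 O.
Mg: 1.44080 × 1.39836 = 2.015 atoms per formula unit.

2.015 Mg apfu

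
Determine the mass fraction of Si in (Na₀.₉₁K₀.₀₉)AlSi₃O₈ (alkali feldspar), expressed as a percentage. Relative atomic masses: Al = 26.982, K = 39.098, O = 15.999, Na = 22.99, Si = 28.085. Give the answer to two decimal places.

31.95 weight percent

Molar mass of (Na₀.₉₁K₀.₀₉)AlSi₃O₈: 0.91·22.99 + 0.09·39.098 + 1·26.982 + 3·28.085 + 8·15.999 = 263.669 g/mol.
Mass of Si per formula unit: 3 × 28.085 = 84.255 g.
Weight fraction Si = 84.255 / 263.669 = 0.3195.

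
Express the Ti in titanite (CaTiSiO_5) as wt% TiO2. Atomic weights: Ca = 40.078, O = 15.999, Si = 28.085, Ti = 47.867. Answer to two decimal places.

M(CaTiSiO_5) = 196.025 g/mol; M(TiO2) = 79.865 g/mol.
Moles TiO2 per formula unit = 1 Ti ÷ 1 = 1.0000.
TiO2 fraction = (1.0000 × 79.865) / 196.025 = 79.865/196.025 = 0.4074.

40.74 wt%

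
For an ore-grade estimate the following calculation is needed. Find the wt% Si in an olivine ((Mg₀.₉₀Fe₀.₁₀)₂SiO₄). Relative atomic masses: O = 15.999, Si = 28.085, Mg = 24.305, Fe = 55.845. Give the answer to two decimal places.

Molar mass of (Mg₀.₉₀Fe₀.₁₀)₂SiO₄: 1.80×24.305 + 0.20×55.845 + 1×28.085 + 4×15.999 = 146.999 g/mol.
Mass of Si per formula unit: 1 × 28.085 = 28.085 g.
Weight fraction Si = 28.085 / 146.999 = 0.1911.

19.11 wt%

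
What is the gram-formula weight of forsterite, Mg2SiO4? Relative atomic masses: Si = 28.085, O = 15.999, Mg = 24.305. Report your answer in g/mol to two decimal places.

140.69 g/mol

M = 2*24.305 + 1*28.085 + 4*15.999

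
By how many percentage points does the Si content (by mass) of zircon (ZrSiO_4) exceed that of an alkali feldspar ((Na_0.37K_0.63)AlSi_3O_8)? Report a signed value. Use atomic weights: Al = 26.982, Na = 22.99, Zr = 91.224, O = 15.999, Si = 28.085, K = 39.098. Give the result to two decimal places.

-15.61 percentage points

M(ZrSiO_4) = 183.305 g/mol, so wt% Si = 28.085/183.305 × 100 = 15.32%.
M((Na_0.37K_0.63)AlSi_3O_8) = 272.367 g/mol, so wt% Si = 84.255/272.367 × 100 = 30.93%.
15.32 − 30.93 = -15.61 pp.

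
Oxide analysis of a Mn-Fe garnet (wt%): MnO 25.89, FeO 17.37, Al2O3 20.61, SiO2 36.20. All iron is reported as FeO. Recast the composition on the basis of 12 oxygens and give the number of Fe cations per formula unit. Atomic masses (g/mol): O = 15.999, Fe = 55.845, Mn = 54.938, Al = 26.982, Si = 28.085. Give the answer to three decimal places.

25.89 wt% MnO ÷ 70.937 g/mol = 0.36497 mol, giving 0.36497 Mn and 0.36497 O.
17.37 wt% FeO ÷ 71.844 g/mol = 0.24177 mol, giving 0.24177 Fe and 0.24177 O.
20.61 wt% Al2O3 ÷ 101.961 g/mol = 0.20214 mol, giving 0.40428 Al and 0.60642 O.
36.20 wt% SiO2 ÷ 60.083 g/mol = 0.60250 mol, giving 0.60250 Si and 1.20500 O.
Oxygen sums to 2.41816; scaling by 12/2.41816 = 4.96245 puts the formula on 12 O.
Fe: 0.24177 × 4.96245 = 1.200 atoms per formula unit.

1.200 Fe apfu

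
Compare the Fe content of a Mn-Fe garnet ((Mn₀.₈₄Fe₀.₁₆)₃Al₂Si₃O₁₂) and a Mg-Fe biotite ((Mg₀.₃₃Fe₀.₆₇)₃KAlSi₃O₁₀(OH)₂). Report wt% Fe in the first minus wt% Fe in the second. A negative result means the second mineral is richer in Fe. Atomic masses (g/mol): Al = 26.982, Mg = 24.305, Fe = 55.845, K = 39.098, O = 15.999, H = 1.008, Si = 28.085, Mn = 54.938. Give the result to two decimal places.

-17.94 percentage points

Fe in (Mn₀.₈₄Fe₀.₁₆)₃Al₂Si₃O₁₂: molar mass 495.456 g/mol; 0.48×55.845 = 26.806 g → 5.41 wt%.
Fe in (Mg₀.₃₃Fe₀.₆₇)₃KAlSi₃O₁₀(OH)₂: molar mass 480.649 g/mol; 2.01×55.845 = 112.248 g → 23.35 wt%.
Difference = 5.41 − 23.35 = -17.94 percentage points.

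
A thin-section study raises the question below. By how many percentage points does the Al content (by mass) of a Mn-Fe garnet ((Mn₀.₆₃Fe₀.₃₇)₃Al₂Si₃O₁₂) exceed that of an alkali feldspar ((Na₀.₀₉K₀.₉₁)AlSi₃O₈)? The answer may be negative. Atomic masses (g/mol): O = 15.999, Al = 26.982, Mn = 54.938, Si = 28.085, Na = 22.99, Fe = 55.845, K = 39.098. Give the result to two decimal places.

M((Mn₀.₆₃Fe₀.₃₇)₃Al₂Si₃O₁₂) = 496.028 g/mol, so wt% Al = 53.964/496.028 × 100 = 10.88%.
M((Na₀.₀₉K₀.₉₁)AlSi₃O₈) = 276.877 g/mol, so wt% Al = 26.982/276.877 × 100 = 9.75%.
10.88 − 9.75 = 1.13 pp.

1.13 percentage points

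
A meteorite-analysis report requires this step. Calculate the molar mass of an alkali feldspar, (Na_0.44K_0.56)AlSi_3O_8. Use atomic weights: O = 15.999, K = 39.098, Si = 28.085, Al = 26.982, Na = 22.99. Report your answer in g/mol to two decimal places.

271.24 g/mol

M = 0.44×22.99 + 0.56×39.098 + 1×26.982 + 3×28.085 + 8×15.999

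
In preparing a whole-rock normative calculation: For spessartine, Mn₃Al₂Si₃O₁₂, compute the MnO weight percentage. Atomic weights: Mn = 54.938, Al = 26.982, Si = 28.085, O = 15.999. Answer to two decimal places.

Molar mass of Mn₃Al₂Si₃O₁₂ = 3×54.938 + 2×26.982 + 3×28.085 + 12×15.999 = 495.021 g/mol.
Each formula unit contains 3 Mn, equivalent to 3/1 = 3.0000 mol MnO.
M(MnO) = 1×54.938 + 1×15.999 = 70.937 g/mol.
Mass of MnO per formula unit = 3.0000 × 70.937 = 212.811 g.
MnO wt% = 212.811 / 495.021 × 100 = 42.99%.

42.99 wt%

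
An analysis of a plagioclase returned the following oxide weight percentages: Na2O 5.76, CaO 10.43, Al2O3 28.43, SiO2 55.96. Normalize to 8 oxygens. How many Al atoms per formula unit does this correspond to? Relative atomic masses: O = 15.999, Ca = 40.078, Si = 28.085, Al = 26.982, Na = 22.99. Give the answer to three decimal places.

Na2O (M=61.979): mol = 0.09293; Na = 0.18586, O = 0.09293.
CaO (M=56.077): mol = 0.18599; Ca = 0.18599, O = 0.18599.
Al2O3 (M=101.961): mol = 0.27883; Al = 0.55766, O = 0.83649.
SiO2 (M=60.083): mol = 0.93138; Si = 0.93138, O = 1.86276.
ΣO = 2.97817; factor = 8/ΣO = 2.68621.
Al apfu = 0.55766 × 2.68621 = 1.498.

1.498 Al apfu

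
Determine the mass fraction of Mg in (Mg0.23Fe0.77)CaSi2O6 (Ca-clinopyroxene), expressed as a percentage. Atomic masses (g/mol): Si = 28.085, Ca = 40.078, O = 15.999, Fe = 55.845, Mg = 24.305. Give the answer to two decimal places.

2.32 weight percent

Formula mass = 0.23×24.305 + 0.77×55.845 + 1×40.078 + 2×28.085 + 6×15.999 = 240.833 g/mol, of which 5.590 g is Mg.
So Mg makes up 5.590/240.833 = 0.0232 of the mass, i.e. 2.32%.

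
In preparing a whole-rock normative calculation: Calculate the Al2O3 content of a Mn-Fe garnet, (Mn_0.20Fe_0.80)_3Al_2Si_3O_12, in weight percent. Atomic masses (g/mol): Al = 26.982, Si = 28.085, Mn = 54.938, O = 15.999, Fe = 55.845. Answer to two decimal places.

20.51 wt%

M((Mn_0.20Fe_0.80)_3Al_2Si_3O_12) = 497.198 g/mol; M(Al2O3) = 101.961 g/mol.
Moles Al2O3 per formula unit = 2 Al ÷ 2 = 1.0000.
Al2O3 fraction = (1.0000 × 101.961) / 497.198 = 101.961/497.198 = 0.2051.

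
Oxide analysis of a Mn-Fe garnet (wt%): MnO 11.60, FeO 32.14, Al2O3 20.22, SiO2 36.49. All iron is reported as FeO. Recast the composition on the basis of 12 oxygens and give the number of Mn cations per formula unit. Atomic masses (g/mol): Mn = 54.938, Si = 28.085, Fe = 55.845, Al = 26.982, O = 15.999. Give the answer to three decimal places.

0.811 Mn apfu

11.60 wt% MnO ÷ 70.937 g/mol = 0.16353 mol, giving 0.16353 Mn and 0.16353 O.
32.14 wt% FeO ÷ 71.844 g/mol = 0.44736 mol, giving 0.44736 Fe and 0.44736 O.
20.22 wt% Al2O3 ÷ 101.961 g/mol = 0.19831 mol, giving 0.39662 Al and 0.59493 O.
36.49 wt% SiO2 ÷ 60.083 g/mol = 0.60733 mol, giving 0.60733 Si and 1.21466 O.
Oxygen sums to 2.42048; scaling by 12/2.42048 = 4.95769 puts the formula on 12 O.
Mn: 0.16353 × 4.95769 = 0.811 atoms per formula unit.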